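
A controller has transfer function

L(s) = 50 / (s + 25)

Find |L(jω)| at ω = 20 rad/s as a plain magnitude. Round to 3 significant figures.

At s = jω = j20:
pole (s+25): 25 + j20 → |·| = √(25²+20²) = √1025 ≈ 32.016, ∠ = arctan(20/25) ≈ 38.66°
|L| = 50 / 32.016 ≈ 1.5617

1.56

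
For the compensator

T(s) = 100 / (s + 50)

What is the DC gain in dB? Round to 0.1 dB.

T(0) = 100 / (50) = 2
20 log₁₀(2) ≈ 6.02 dB

6.0 dB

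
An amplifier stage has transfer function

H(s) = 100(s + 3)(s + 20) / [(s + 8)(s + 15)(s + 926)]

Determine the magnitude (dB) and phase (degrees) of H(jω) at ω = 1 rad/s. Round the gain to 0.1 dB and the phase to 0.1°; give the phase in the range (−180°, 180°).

-25.0 dB, 10.3°

At s = jω = j1:
zero (s+3): 3 + j1 → |·| = √(3²+1²) = √10 ≈ 3.1623, ∠ = arctan(1/3) ≈ 18.43°
zero (s+20): 20 + j1 → |·| = √(20²+1²) = √401 ≈ 20.025, ∠ = arctan(1/20) ≈ 2.86°
pole (s+8): 8 + j1 → |·| = √(8²+1²) = √65 ≈ 8.0623, ∠ = arctan(1/8) ≈ 7.13°
pole (s+15): 15 + j1 → |·| = √(15²+1²) = √226 ≈ 15.033, ∠ = arctan(1/15) ≈ 3.81°
pole (s+926): 926 + j1 → |·| = √(926²+1²) = √857477 ≈ 926, ∠ = arctan(1/926) ≈ 0.06°
|H| = 100 · 63.325 / 1.1223e+05 ≈ 0.056424
Gain = 20 log₁₀(0.056424) ≈ -24.97 dB
∠H = 21.29° − 11.00° = 10.29°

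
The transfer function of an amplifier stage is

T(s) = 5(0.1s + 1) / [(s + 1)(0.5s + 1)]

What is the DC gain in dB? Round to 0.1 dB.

14.0 dB

T(0) = 5 · 1 / 1 = 5
20 log₁₀(5) ≈ 13.98 dB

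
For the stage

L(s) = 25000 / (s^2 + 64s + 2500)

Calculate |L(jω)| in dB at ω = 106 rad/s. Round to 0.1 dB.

At s = jω = j106:
quadratic: (j106)² + 64·j106 + 2500 = -8736 + j6784 → |·| ≈ 11061, ∠ ≈ 142.17°
|L| = 25000 / 11061 ≈ 2.2602
Gain = 20 log₁₀(2.2602) ≈ 7.08 dB

7.1 dB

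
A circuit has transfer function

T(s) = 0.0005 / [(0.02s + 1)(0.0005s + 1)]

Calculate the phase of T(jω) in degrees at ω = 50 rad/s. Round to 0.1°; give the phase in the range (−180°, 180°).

At ω = 50 rad/s:
pole (1 + j50·0.02) = 1 + j1 → |·| ≈ 1.4142, ∠ ≈ 45.00°
pole (1 + j50·0.0005) = 1 + j0.025 → |·| ≈ 1.0003, ∠ ≈ 1.43°
∠T = (0°) − (45.00° + 1.43°) = -46.43°

-46.4°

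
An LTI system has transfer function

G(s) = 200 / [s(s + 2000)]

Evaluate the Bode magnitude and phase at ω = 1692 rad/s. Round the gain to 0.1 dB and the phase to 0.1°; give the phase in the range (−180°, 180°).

At s = jω = j1692:
pole (s+2000): 2000 + j1692 → |·| = √(2000²+1692²) = √6862864 ≈ 2619.7, ∠ = arctan(1692/2000) ≈ 40.23°
pole at origin: |s| = 1692, ∠ = 90.00° (in denominator)
|G| = 200 / 4.4325e+06 ≈ 4.5121e-05
Gain = 20 log₁₀(4.5121e-05) ≈ -86.91 dB
∠G = 0.00° − 130.23° = -130.23°

-86.9 dB, -130.2°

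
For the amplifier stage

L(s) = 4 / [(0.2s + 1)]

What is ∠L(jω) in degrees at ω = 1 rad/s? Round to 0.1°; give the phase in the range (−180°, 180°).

-11.3°

At ω = 1 rad/s:
pole (1 + j1·0.2) = 1 + j0.2 → |·| ≈ 1.0198, ∠ ≈ 11.31°
∠L = (0°) − (11.31°) = -11.31°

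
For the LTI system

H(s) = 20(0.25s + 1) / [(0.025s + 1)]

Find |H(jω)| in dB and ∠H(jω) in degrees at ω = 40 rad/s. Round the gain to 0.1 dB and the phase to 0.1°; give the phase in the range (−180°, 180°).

At ω = 40 rad/s:
zero (1 + j40·0.25) = 1 + j10 → |·| ≈ 10.05, ∠ ≈ 84.29°
pole (1 + j40·0.025) = 1 + j1 → |·| ≈ 1.4142, ∠ ≈ 45.00°
|H| = 20 · 10.05 / (1.4142) ≈ 142.13
Gain = 20 log₁₀(142.13) ≈ 43.05 dB
∠H = (84.29°) − (45.00°) = 39.29°

43.1 dB, 39.3°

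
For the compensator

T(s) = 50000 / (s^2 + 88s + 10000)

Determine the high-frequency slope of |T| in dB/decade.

Each pole contributes −20 dB/decade at high frequency; each zero contributes +20 dB/decade.
Net: 0 zero(s) − 2 pole(s) → -40 dB/decade.

-40 dB/decade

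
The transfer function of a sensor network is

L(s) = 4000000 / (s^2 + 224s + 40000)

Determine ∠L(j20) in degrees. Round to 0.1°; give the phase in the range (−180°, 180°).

At s = jω = j20:
quadratic: (j20)² + 224·j20 + 40000 = 39600 + j4480 → |·| ≈ 39853, ∠ ≈ 6.45°
∠L = 0.00° − 6.45° = -6.45°

-6.5°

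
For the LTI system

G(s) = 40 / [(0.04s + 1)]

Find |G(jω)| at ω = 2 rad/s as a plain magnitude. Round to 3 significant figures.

At ω = 2 rad/s:
pole (1 + j2·0.04) = 1 + j0.08 → |·| ≈ 1.0032, ∠ ≈ 4.57°
|G| = 40 · 1 / (1.0032) ≈ 39.872

39.9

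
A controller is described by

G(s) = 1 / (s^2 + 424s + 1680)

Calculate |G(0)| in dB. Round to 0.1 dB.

-64.5 dB

G(0) = 1 / 1680 ≈ 0.00059524
20 log₁₀(0.00059524) ≈ -64.51 dB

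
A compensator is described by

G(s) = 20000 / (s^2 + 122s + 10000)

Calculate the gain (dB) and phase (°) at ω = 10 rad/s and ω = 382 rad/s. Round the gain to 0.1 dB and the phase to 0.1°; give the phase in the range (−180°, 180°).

ω = 10: 6.0 dB, -7.0°; ω = 382: -17.1 dB, -161.1°

At s = jω = j10:
quadratic: (j10)² + 122·j10 + 10000 = 9900 + j1220 → |·| ≈ 9974.9, ∠ ≈ 7.03°
|G| = 20000 / 9974.9 ≈ 2.005
Gain = 20 log₁₀(2.005) ≈ 6.04 dB
∠G = 0.00° − 7.03° = -7.03°

At s = jω = j382:
quadratic: (j382)² + 122·j382 + 10000 = -135924 + j46604 → |·| ≈ 1.4369e+05, ∠ ≈ 161.07°
|G| = 20000 / 1.4369e+05 ≈ 0.13919
Gain = 20 log₁₀(0.13919) ≈ -17.13 dB
∠G = 0.00° − 161.07° = -161.07°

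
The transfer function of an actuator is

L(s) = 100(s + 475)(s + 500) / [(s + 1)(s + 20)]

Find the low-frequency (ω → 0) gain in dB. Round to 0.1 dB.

121.5 dB

L(0) = 100·475·500 / (1·20) = 1.1875e+06
20 log₁₀(1.1875e+06) ≈ 121.49 dB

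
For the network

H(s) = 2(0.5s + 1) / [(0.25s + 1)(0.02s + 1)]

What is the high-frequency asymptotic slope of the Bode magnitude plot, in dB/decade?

-20 dB/decade

Each pole contributes −20 dB/decade at high frequency; each zero contributes +20 dB/decade.
Net: 1 zero(s) − 2 pole(s) → -20 dB/decade.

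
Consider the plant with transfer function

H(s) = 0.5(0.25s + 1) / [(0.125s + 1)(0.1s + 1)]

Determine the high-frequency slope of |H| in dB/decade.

Each pole contributes −20 dB/decade at high frequency; each zero contributes +20 dB/decade.
Net: 1 zero(s) − 2 pole(s) → -20 dB/decade.

-20 dB/decade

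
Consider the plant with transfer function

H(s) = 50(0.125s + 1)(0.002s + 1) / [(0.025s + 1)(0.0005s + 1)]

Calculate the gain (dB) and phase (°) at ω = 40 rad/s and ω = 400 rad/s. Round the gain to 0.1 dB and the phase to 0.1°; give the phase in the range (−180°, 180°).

At ω = 40 rad/s:
zero (1 + j40·0.125) = 1 + j5 → |·| ≈ 5.099, ∠ ≈ 78.69°
zero (1 + j40·0.002) = 1 + j0.08 → |·| ≈ 1.0032, ∠ ≈ 4.57°
pole (1 + j40·0.025) = 1 + j1 → |·| ≈ 1.4142, ∠ ≈ 45.00°
pole (1 + j40·0.0005) = 1 + j0.02 → |·| ≈ 1.0002, ∠ ≈ 1.15°
|H| = 50 · 5.099 · 1.0032 / (1.4142 · 1.0002) ≈ 180.82
Gain = 20 log₁₀(180.82) ≈ 45.14 dB
∠H = (78.69° + 4.57°) − (45.00° + 1.15°) = 37.11°

At ω = 400 rad/s:
zero (1 + j400·0.125) = 1 + j50 → |·| ≈ 50.01, ∠ ≈ 88.85°
zero (1 + j400·0.002) = 1 + j0.8 → |·| ≈ 1.2806, ∠ ≈ 38.66°
pole (1 + j400·0.025) = 1 + j10 → |·| ≈ 10.05, ∠ ≈ 84.29°
pole (1 + j400·0.0005) = 1 + j0.2 → |·| ≈ 1.0198, ∠ ≈ 11.31°
|H| = 50 · 50.01 · 1.2806 / (10.05 · 1.0198) ≈ 312.43
Gain = 20 log₁₀(312.43) ≈ 49.90 dB
∠H = (88.85° + 38.66°) − (84.29° + 11.31°) = 31.91°

ω = 40: 45.1 dB, 37.1°; ω = 400: 49.9 dB, 31.9°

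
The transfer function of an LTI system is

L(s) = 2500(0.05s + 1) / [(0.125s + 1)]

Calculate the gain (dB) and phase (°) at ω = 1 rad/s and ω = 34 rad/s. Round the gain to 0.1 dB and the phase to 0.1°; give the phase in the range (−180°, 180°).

At ω = 1 rad/s:
zero (1 + j1·0.05) = 1 + j0.05 → |·| ≈ 1.0012, ∠ ≈ 2.86°
pole (1 + j1·0.125) = 1 + j0.125 → |·| ≈ 1.0078, ∠ ≈ 7.13°
|L| = 2500 · 1.0012 / (1.0078) ≈ 2483.6
Gain = 20 log₁₀(2483.6) ≈ 67.90 dB
∠L = (2.86°) − (7.13°) = -4.27°

At ω = 34 rad/s:
zero (1 + j34·0.05) = 1 + j1.7 → |·| ≈ 1.9723, ∠ ≈ 59.53°
pole (1 + j34·0.125) = 1 + j4.25 → |·| ≈ 4.3661, ∠ ≈ 76.76°
|L| = 2500 · 1.9723 / (4.3661) ≈ 1129.3
Gain = 20 log₁₀(1129.3) ≈ 61.06 dB
∠L = (59.53°) − (76.76°) = -17.23°

ω = 1: 67.9 dB, -4.3°; ω = 34: 61.1 dB, -17.2°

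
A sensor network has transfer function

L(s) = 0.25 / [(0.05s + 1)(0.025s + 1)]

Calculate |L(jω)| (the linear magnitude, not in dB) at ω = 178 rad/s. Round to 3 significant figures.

At ω = 178 rad/s:
pole (1 + j178·0.05) = 1 + j8.9 → |·| ≈ 8.956, ∠ ≈ 83.59°
pole (1 + j178·0.025) = 1 + j4.45 → |·| ≈ 4.561, ∠ ≈ 77.33°
|L| = 0.25 · 1 / (8.956 · 4.561) ≈ 0.0061202

0.00612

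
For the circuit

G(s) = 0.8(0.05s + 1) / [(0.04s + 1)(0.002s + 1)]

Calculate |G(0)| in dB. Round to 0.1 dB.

G(0) = 0.8 · 1 / 1 = 0.8
20 log₁₀(0.8) ≈ -1.94 dB

-1.9 dB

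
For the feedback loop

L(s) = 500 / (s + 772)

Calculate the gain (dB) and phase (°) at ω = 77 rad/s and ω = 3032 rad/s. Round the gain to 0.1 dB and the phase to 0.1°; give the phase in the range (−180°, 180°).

ω = 77: -3.8 dB, -5.7°; ω = 3032: -15.9 dB, -75.7°

Substitute s = j77:
Numerator: 500 = 500 + j0
Denominator: (j77) + 772 = 772 + j77
|N| = √(500² + 0²) ≈ 500, ∠N ≈ 0.00°
|D| = √(772² + 77²) ≈ 775.83, ∠D ≈ 5.70°
|L| = 500 / 775.83 ≈ 0.64447
Gain = 20 log₁₀(0.64447) ≈ -3.82 dB
∠L = 0.00° − 5.70° = -5.70°

Substitute s = j3032:
Numerator: 500 = 500 + j0
Denominator: (j3032) + 772 = 772 + j3032
|N| = √(500² + 0²) ≈ 500, ∠N ≈ 0.00°
|D| = √(772² + 3032²) ≈ 3128.7, ∠D ≈ 75.72°
|L| = 500 / 3128.7 ≈ 0.15981
Gain = 20 log₁₀(0.15981) ≈ -15.93 dB
∠L = 0.00° − 75.72° = -75.72°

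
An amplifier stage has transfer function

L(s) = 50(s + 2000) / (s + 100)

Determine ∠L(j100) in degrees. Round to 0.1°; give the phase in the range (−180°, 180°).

-42.1°

At s = jω = j100:
zero (s+2000): 2000 + j100 → |·| = √(2000²+100²) = √4010000 ≈ 2002.5, ∠ = arctan(100/2000) ≈ 2.86°
pole (s+100): 100 + j100 → |·| = √(100²+100²) = √20000 ≈ 141.42, ∠ = arctan(100/100) ≈ 45.00°
∠L = 2.86° − 45.00° = -42.14°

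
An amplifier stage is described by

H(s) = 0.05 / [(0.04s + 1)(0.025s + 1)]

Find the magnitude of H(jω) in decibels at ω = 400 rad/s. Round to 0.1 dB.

-70.2 dB

At ω = 400 rad/s:
pole (1 + j400·0.04) = 1 + j16 → |·| ≈ 16.031, ∠ ≈ 86.42°
pole (1 + j400·0.025) = 1 + j10 → |·| ≈ 10.05, ∠ ≈ 84.29°
|H| = 0.05 · 1 / (16.031 · 10.05) ≈ 0.00031034
Gain = 20 log₁₀(0.00031034) ≈ -70.16 dB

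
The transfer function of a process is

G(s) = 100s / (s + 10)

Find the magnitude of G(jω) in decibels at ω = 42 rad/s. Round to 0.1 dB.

39.8 dB

At s = jω = j42:
zero at origin: s = j42 → |·| = 42, ∠ = 90.00°
pole (s+10): 10 + j42 → |·| = √(10²+42²) = √1864 ≈ 43.174, ∠ = arctan(42/10) ≈ 76.61°
|G| = 100 · 42 / 43.174 ≈ 97.281
Gain = 20 log₁₀(97.281) ≈ 39.76 dB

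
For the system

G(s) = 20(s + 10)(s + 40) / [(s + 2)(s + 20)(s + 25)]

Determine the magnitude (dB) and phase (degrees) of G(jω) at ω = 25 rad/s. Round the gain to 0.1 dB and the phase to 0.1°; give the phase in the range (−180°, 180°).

At s = jω = j25:
zero (s+10): 10 + j25 → |·| = √(10²+25²) = √725 ≈ 26.926, ∠ = arctan(25/10) ≈ 68.20°
zero (s+40): 40 + j25 → |·| = √(40²+25²) = √2225 ≈ 47.17, ∠ = arctan(25/40) ≈ 32.01°
pole (s+2): 2 + j25 → |·| = √(2²+25²) = √629 ≈ 25.08, ∠ = arctan(25/2) ≈ 85.43°
pole (s+20): 20 + j25 → |·| = √(20²+25²) = √1025 ≈ 32.016, ∠ = arctan(25/20) ≈ 51.34°
pole (s+25): 25 + j25 → |·| = √(25²+25²) = √1250 ≈ 35.355, ∠ = arctan(25/25) ≈ 45.00°
|G| = 20 · 1270.1 / 28389 ≈ 0.89478
Gain = 20 log₁₀(0.89478) ≈ -0.97 dB
∠G = 100.21° − 181.77° = -81.56°

-1.0 dB, -81.6°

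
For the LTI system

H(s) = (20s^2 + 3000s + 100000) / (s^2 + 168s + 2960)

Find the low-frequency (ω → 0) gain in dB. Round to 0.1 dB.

H(0) = 100000 / 2960 ≈ 33.784
20 log₁₀(33.784) ≈ 30.57 dB

30.6 dB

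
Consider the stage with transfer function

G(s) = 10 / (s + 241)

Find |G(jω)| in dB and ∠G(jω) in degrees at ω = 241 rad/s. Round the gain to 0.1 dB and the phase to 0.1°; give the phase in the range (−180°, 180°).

At s = jω = j241:
pole (s+241): 241 + j241 → |·| = √(241²+241²) = √116162 ≈ 340.83, ∠ = arctan(241/241) ≈ 45.00°
|G| = 10 / 340.83 ≈ 0.02934
Gain = 20 log₁₀(0.02934) ≈ -30.65 dB
∠G = 0.00° − 45.00° = -45.00°

-30.7 dB, -45.0°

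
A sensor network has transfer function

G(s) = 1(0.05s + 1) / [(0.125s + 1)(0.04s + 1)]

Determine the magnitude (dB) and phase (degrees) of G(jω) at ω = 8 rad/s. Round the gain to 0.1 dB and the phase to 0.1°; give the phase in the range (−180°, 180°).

-2.8 dB, -40.9°

At ω = 8 rad/s:
zero (1 + j8·0.05) = 1 + j0.4 → |·| ≈ 1.077, ∠ ≈ 21.80°
pole (1 + j8·0.125) = 1 + j1 → |·| ≈ 1.4142, ∠ ≈ 45.00°
pole (1 + j8·0.04) = 1 + j0.32 → |·| ≈ 1.05, ∠ ≈ 17.74°
|G| = 1 · 1.077 / (1.4142 · 1.05) ≈ 0.7253
Gain = 20 log₁₀(0.7253) ≈ -2.79 dB
∠G = (21.80°) − (45.00° + 17.74°) = -40.94°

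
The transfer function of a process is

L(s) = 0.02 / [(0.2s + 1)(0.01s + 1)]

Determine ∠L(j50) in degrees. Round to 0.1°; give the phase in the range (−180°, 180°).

-110.9°

At ω = 50 rad/s:
pole (1 + j50·0.2) = 1 + j10 → |·| ≈ 10.05, ∠ ≈ 84.29°
pole (1 + j50·0.01) = 1 + j0.5 → |·| ≈ 1.118, ∠ ≈ 26.57°
∠L = (0°) − (84.29° + 26.57°) = -110.86°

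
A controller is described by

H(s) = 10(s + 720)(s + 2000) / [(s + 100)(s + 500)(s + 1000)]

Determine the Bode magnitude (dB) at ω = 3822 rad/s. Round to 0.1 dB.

-50.8 dB

At s = jω = j3822:
zero (s+720): 720 + j3822 → |·| = √(720²+3822²) = √15126084 ≈ 3889.2, ∠ = arctan(3822/720) ≈ 79.33°
zero (s+2000): 2000 + j3822 → |·| = √(2000²+3822²) = √18607684 ≈ 4313.7, ∠ = arctan(3822/2000) ≈ 62.38°
pole (s+100): 100 + j3822 → |·| = √(100²+3822²) = √14617684 ≈ 3823.3, ∠ = arctan(3822/100) ≈ 88.50°
pole (s+500): 500 + j3822 → |·| = √(500²+3822²) = √14857684 ≈ 3854.6, ∠ = arctan(3822/500) ≈ 82.55°
pole (s+1000): 1000 + j3822 → |·| = √(1000²+3822²) = √15607684 ≈ 3950.7, ∠ = arctan(3822/1000) ≈ 75.34°
|H| = 10 · 1.6777e+07 / 5.8223e+10 ≈ 0.0028815
Gain = 20 log₁₀(0.0028815) ≈ -50.81 dB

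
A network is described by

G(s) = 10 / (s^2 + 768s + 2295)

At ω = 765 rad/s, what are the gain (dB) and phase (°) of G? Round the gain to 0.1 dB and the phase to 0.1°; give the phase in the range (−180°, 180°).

Substitute s = j765:
Numerator: 10 = 10 + j0
Denominator: (j765)^2 + 768(j765) + 2295 = -582930 + j587520
|N| = √(10² + 0²) ≈ 10, ∠N ≈ 0.00°
|D| = √(582930² + 587520²) ≈ 8.2764e+05, ∠D ≈ 134.78°
|G| = 10 / 8.2764e+05 ≈ 1.2083e-05
Gain = 20 log₁₀(1.2083e-05) ≈ -98.36 dB
∠G = 0.00° − 134.78° = -134.78°

-98.4 dB, -134.8°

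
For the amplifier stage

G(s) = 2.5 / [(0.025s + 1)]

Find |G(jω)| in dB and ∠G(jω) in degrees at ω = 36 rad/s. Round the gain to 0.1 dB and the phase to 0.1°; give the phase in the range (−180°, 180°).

At ω = 36 rad/s:
pole (1 + j36·0.025) = 1 + j0.9 → |·| ≈ 1.3454, ∠ ≈ 41.99°
|G| = 2.5 · 1 / (1.3454) ≈ 1.8582
Gain = 20 log₁₀(1.8582) ≈ 5.38 dB
∠G = (0°) − (41.99°) = -41.99°

5.4 dB, -42.0°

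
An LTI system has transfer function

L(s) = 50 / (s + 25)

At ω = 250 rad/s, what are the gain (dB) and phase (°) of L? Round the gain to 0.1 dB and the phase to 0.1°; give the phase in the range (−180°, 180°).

-14.0 dB, -84.3°

Substitute s = j250:
Numerator: 50 = 50 + j0
Denominator: (j250) + 25 = 25 + j250
|N| = √(50² + 0²) ≈ 50, ∠N ≈ 0.00°
|D| = √(25² + 250²) ≈ 251.25, ∠D ≈ 84.29°
|L| = 50 / 251.25 ≈ 0.199
Gain = 20 log₁₀(0.199) ≈ -14.02 dB
∠L = 0.00° − 84.29° = -84.29°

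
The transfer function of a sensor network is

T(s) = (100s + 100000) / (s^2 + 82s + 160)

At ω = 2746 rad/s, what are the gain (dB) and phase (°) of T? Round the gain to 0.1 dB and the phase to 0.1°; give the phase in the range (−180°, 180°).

Substitute s = j2746:
Numerator: 100(j2746) + 100000 = 100000 + j274600
Denominator: (j2746)^2 + 82(j2746) + 160 = -7540356 + j225172
|N| = √(100000² + 274600²) ≈ 2.9224e+05, ∠N ≈ 69.99°
|D| = √(7540356² + 225172²) ≈ 7.5437e+06, ∠D ≈ 178.29°
|T| = 2.9224e+05 / 7.5437e+06 ≈ 0.03874
Gain = 20 log₁₀(0.03874) ≈ -28.24 dB
∠T = 69.99° − 178.29° = -108.30°

-28.2 dB, -108.3°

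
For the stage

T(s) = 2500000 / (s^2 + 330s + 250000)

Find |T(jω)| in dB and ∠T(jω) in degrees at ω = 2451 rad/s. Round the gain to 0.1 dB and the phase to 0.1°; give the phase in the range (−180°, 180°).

-7.3 dB, -172.0°

At s = jω = j2451:
quadratic: (j2451)² + 330·j2451 + 250000 = -5757401 + j808830 → |·| ≈ 5.8139e+06, ∠ ≈ 172.00°
|T| = 2500000 / 5.8139e+06 ≈ 0.43
Gain = 20 log₁₀(0.43) ≈ -7.33 dB
∠T = 0.00° − 172.00° = -172.00°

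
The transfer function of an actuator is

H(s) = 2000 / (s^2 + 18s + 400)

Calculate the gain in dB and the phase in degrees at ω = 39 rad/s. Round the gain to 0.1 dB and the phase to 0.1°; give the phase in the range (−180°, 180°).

3.6 dB, -147.9°

At s = jω = j39:
quadratic: (j39)² + 18·j39 + 400 = -1121 + j702 → |·| ≈ 1322.7, ∠ ≈ 147.94°
|H| = 2000 / 1322.7 ≈ 1.5121
Gain = 20 log₁₀(1.5121) ≈ 3.59 dB
∠H = 0.00° − 147.94° = -147.94°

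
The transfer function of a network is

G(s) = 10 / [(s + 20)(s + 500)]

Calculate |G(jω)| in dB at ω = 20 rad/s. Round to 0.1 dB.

At s = jω = j20:
pole (s+20): 20 + j20 → |·| = √(20²+20²) = √800 ≈ 28.284, ∠ = arctan(20/20) ≈ 45.00°
pole (s+500): 500 + j20 → |·| = √(500²+20²) = √250400 ≈ 500.4, ∠ = arctan(20/500) ≈ 2.29°
|G| = 10 / 14153 ≈ 0.00070656
Gain = 20 log₁₀(0.00070656) ≈ -63.02 dB

-63.0 dB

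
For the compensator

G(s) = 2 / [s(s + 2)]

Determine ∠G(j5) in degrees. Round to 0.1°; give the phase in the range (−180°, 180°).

-158.2°

At s = jω = j5:
pole (s+2): 2 + j5 → |·| = √(2²+5²) = √29 ≈ 5.3852, ∠ = arctan(5/2) ≈ 68.20°
pole at origin: |s| = 5, ∠ = 90.00° (in denominator)
∠G = 0.00° − 158.20° = -158.20°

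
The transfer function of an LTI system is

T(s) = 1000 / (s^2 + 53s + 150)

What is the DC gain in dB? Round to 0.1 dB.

16.5 dB

T(0) = 1000 / 150 ≈ 6.6667
20 log₁₀(6.6667) ≈ 16.48 dB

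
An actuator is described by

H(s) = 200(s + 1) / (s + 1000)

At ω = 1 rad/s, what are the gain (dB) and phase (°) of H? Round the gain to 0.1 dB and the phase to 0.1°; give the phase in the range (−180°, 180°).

-11.0 dB, 44.9°

At s = jω = j1:
zero (s+1): 1 + j1 → |·| = √(1²+1²) = √2 ≈ 1.4142, ∠ = arctan(1/1) ≈ 45.00°
pole (s+1000): 1000 + j1 → |·| = √(1000²+1²) = √1000001 ≈ 1000, ∠ = arctan(1/1000) ≈ 0.06°
|H| = 200 · 1.4142 / 1000 ≈ 0.28284
Gain = 20 log₁₀(0.28284) ≈ -10.97 dB
∠H = 45.00° − 0.06° = 44.94°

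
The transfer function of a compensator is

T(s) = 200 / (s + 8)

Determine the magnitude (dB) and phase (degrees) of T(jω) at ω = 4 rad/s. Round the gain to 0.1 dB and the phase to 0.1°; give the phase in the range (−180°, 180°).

27.0 dB, -26.6°

At s = jω = j4:
pole (s+8): 8 + j4 → |·| = √(8²+4²) = √80 ≈ 8.9443, ∠ = arctan(4/8) ≈ 26.57°
|T| = 200 / 8.9443 ≈ 22.361
Gain = 20 log₁₀(22.361) ≈ 26.99 dB
∠T = 0.00° − 26.57° = -26.57°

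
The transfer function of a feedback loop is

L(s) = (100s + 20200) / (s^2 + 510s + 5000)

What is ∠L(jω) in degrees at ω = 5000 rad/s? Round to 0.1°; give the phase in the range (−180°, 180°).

Substitute s = j5000:
Numerator: 100(j5000) + 20200 = 20200 + j500000
Denominator: (j5000)^2 + 510(j5000) + 5000 = -24995000 + j2550000
|N| = √(20200² + 500000²) ≈ 5.0041e+05, ∠N ≈ 87.69°
|D| = √(24995000² + 2550000²) ≈ 2.5125e+07, ∠D ≈ 174.17°
∠L = 87.69° − 174.17° = -86.48°

-86.5°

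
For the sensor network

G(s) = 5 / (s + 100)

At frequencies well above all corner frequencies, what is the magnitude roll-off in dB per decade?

-20 dB/decade

Each pole contributes −20 dB/decade at high frequency; each zero contributes +20 dB/decade.
Net: 0 zero(s) − 1 pole(s) → -20 dB/decade.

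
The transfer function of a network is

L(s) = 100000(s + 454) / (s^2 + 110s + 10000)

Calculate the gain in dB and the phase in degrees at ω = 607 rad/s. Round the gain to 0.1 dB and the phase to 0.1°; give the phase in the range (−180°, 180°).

At s = jω = j607:
zero (s+454): 454 + j607 → |·| = √(454²+607²) = √574565 ≈ 758, ∠ = arctan(607/454) ≈ 53.21°
quadratic: (j607)² + 110·j607 + 10000 = -358449 + j66770 → |·| ≈ 3.6461e+05, ∠ ≈ 169.45°
|L| = 100000 · 758 / 3.6461e+05 ≈ 207.89
Gain = 20 log₁₀(207.89) ≈ 46.36 dB
∠L = 53.21° − 169.45° = -116.24°

46.4 dB, -116.2°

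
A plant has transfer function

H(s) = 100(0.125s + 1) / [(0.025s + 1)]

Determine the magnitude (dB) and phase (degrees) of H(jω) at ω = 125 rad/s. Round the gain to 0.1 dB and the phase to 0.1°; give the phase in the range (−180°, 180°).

At ω = 125 rad/s:
zero (1 + j125·0.125) = 1 + j15.625 → |·| ≈ 15.657, ∠ ≈ 86.34°
pole (1 + j125·0.025) = 1 + j3.125 → |·| ≈ 3.2811, ∠ ≈ 72.26°
|H| = 100 · 15.657 / (3.2811) ≈ 477.19
Gain = 20 log₁₀(477.19) ≈ 53.57 dB
∠H = (86.34°) − (72.26°) = 14.08°

53.6 dB, 14.1°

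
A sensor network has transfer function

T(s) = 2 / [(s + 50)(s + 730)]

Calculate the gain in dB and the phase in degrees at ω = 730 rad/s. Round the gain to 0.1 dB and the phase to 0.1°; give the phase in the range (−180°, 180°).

-111.5 dB, -131.1°

At s = jω = j730:
pole (s+50): 50 + j730 → |·| = √(50²+730²) = √535400 ≈ 731.71, ∠ = arctan(730/50) ≈ 86.08°
pole (s+730): 730 + j730 → |·| = √(730²+730²) = √1065800 ≈ 1032.4, ∠ = arctan(730/730) ≈ 45.00°
|T| = 2 / 7.5542e+05 ≈ 2.6475e-06
Gain = 20 log₁₀(2.6475e-06) ≈ -111.54 dB
∠T = 0.00° − 131.08° = -131.08°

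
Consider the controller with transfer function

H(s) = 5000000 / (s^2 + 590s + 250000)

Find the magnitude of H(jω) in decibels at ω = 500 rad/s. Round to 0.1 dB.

At s = jω = j500:
quadratic: (j500)² + 590·j500 + 250000 = 0 + j295000 → |·| ≈ 2.95e+05, ∠ ≈ 90.00°
|H| = 5000000 / 2.95e+05 ≈ 16.949
Gain = 20 log₁₀(16.949) ≈ 24.58 dB

24.6 dB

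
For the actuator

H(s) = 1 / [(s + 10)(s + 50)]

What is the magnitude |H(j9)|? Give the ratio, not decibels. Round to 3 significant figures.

At s = jω = j9:
pole (s+10): 10 + j9 → |·| = √(10²+9²) = √181 ≈ 13.454, ∠ = arctan(9/10) ≈ 41.99°
pole (s+50): 50 + j9 → |·| = √(50²+9²) = √2581 ≈ 50.804, ∠ = arctan(9/50) ≈ 10.20°
|H| = 1 / 683.52 ≈ 0.001463

0.00146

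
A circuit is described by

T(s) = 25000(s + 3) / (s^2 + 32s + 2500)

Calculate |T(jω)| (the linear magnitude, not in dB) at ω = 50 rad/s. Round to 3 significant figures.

At s = jω = j50:
zero (s+3): 3 + j50 → |·| = √(3²+50²) = √2509 ≈ 50.09, ∠ = arctan(50/3) ≈ 86.57°
quadratic: (j50)² + 32·j50 + 2500 = 0 + j1600 → |·| ≈ 1600, ∠ ≈ 90.00°
|T| = 25000 · 50.09 / 1600 ≈ 782.66

783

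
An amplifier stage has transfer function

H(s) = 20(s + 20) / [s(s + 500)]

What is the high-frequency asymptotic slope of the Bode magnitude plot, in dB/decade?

Each pole contributes −20 dB/decade at high frequency; each zero contributes +20 dB/decade.
Net: 1 zero(s) − 2 pole(s) → -20 dB/decade.

-20 dB/decade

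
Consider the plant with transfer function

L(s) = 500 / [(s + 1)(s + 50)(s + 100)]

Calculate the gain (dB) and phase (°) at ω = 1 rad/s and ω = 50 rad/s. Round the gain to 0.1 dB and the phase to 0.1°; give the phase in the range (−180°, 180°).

ω = 1: -23.0 dB, -46.7°; ω = 50: -58.0 dB, -160.4°

At s = jω = j1:
pole (s+1): 1 + j1 → |·| = √(1²+1²) = √2 ≈ 1.4142, ∠ = arctan(1/1) ≈ 45.00°
pole (s+50): 50 + j1 → |·| = √(50²+1²) = √2501 ≈ 50.01, ∠ = arctan(1/50) ≈ 1.15°
pole (s+100): 100 + j1 → |·| = √(100²+1²) = √10001 ≈ 100, ∠ = arctan(1/100) ≈ 0.57°
|L| = 500 / 7072.4 ≈ 0.070697
Gain = 20 log₁₀(0.070697) ≈ -23.01 dB
∠L = 0.00° − 46.72° = -46.72°

At s = jω = j50:
pole (s+1): 1 + j50 → |·| = √(1²+50²) = √2501 ≈ 50.01, ∠ = arctan(50/1) ≈ 88.85°
pole (s+50): 50 + j50 → |·| = √(50²+50²) = √5000 ≈ 70.711, ∠ = arctan(50/50) ≈ 45.00°
pole (s+100): 100 + j50 → |·| = √(100²+50²) = √12500 ≈ 111.8, ∠ = arctan(50/100) ≈ 26.57°
|L| = 500 / 3.9535e+05 ≈ 0.0012647
Gain = 20 log₁₀(0.0012647) ≈ -57.96 dB
∠L = 0.00° − 160.42° = -160.42°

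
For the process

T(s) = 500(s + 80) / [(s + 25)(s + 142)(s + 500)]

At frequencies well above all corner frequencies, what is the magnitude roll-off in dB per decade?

-40 dB/decade

Each pole contributes −20 dB/decade at high frequency; each zero contributes +20 dB/decade.
Net: 1 zero(s) − 3 pole(s) → -40 dB/decade.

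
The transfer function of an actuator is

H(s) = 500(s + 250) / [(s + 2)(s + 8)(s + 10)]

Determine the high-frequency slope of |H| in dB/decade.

Each pole contributes −20 dB/decade at high frequency; each zero contributes +20 dB/decade.
Net: 1 zero(s) − 3 pole(s) → -40 dB/decade.

-40 dB/decade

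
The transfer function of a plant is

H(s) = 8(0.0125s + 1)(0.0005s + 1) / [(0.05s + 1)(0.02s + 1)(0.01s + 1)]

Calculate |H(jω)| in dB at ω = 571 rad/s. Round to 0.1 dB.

At ω = 571 rad/s:
zero (1 + j571·0.0125) = 1 + j7.1375 → |·| ≈ 7.2072, ∠ ≈ 82.02°
zero (1 + j571·0.0005) = 1 + j0.2855 → |·| ≈ 1.04, ∠ ≈ 15.93°
pole (1 + j571·0.05) = 1 + j28.55 → |·| ≈ 28.568, ∠ ≈ 87.99°
pole (1 + j571·0.02) = 1 + j11.42 → |·| ≈ 11.464, ∠ ≈ 85.00°
pole (1 + j571·0.01) = 1 + j5.71 → |·| ≈ 5.7969, ∠ ≈ 80.07°
|H| = 8 · 7.2072 · 1.04 / (28.568 · 11.464 · 5.7969) ≈ 0.031585
Gain = 20 log₁₀(0.031585) ≈ -30.01 dB

-30.0 dB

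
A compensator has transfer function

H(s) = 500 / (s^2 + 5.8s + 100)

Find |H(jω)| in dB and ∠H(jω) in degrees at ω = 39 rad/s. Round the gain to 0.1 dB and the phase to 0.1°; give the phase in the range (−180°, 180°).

At s = jω = j39:
quadratic: (j39)² + 5.8·j39 + 100 = -1421 + j226.2 → |·| ≈ 1438.9, ∠ ≈ 170.96°
|H| = 500 / 1438.9 ≈ 0.34749
Gain = 20 log₁₀(0.34749) ≈ -9.18 dB
∠H = 0.00° − 170.96° = -170.96°

-9.2 dB, -171.0°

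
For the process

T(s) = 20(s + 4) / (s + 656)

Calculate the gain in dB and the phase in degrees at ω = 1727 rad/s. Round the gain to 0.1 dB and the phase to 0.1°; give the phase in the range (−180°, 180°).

25.4 dB, 20.7°

At s = jω = j1727:
zero (s+4): 4 + j1727 → |·| = √(4²+1727²) = √2982545 ≈ 1727, ∠ = arctan(1727/4) ≈ 89.87°
pole (s+656): 656 + j1727 → |·| = √(656²+1727²) = √3412865 ≈ 1847.4, ∠ = arctan(1727/656) ≈ 69.20°
|T| = 20 · 1727 / 1847.4 ≈ 18.697
Gain = 20 log₁₀(18.697) ≈ 25.44 dB
∠T = 89.87° − 69.20° = 20.67°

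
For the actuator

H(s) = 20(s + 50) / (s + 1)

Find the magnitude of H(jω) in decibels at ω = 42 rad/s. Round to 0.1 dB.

29.9 dB

At s = jω = j42:
zero (s+50): 50 + j42 → |·| = √(50²+42²) = √4264 ≈ 65.299, ∠ = arctan(42/50) ≈ 40.03°
pole (s+1): 1 + j42 → |·| = √(1²+42²) = √1765 ≈ 42.012, ∠ = arctan(42/1) ≈ 88.64°
|H| = 20 · 65.299 / 42.012 ≈ 31.086
Gain = 20 log₁₀(31.086) ≈ 29.85 dB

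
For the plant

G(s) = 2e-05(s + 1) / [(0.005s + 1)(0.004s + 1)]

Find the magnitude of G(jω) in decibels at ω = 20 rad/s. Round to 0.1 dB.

At ω = 20 rad/s:
zero (1 + j20·1) = 1 + j20 → |·| ≈ 20.025, ∠ ≈ 87.14°
pole (1 + j20·0.005) = 1 + j0.1 → |·| ≈ 1.005, ∠ ≈ 5.71°
pole (1 + j20·0.004) = 1 + j0.08 → |·| ≈ 1.0032, ∠ ≈ 4.57°
|G| = 2e-05 · 20.025 / (1.005 · 1.0032) ≈ 0.00039724
Gain = 20 log₁₀(0.00039724) ≈ -68.02 dB

-68.0 dB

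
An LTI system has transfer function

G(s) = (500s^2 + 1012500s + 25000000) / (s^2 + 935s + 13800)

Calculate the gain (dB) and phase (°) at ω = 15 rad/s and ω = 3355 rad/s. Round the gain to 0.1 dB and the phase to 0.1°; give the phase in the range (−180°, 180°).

Substitute s = j15:
Numerator: 500(j15)^2 + 1012500(j15) + 25000000 = 24887500 + j15187500
Denominator: (j15)^2 + 935(j15) + 13800 = 13575 + j14025
|N| = √(24887500² + 15187500²) ≈ 2.9156e+07, ∠N ≈ 31.39°
|D| = √(13575² + 14025²) ≈ 19519, ∠D ≈ 45.93°
|G| = 2.9156e+07 / 19519 ≈ 1493.7
Gain = 20 log₁₀(1493.7) ≈ 63.49 dB
∠G = 31.39° − 45.93° = -14.54°

Substitute s = j3355:
Numerator: 500(j3355)^2 + 1012500(j3355) + 25000000 = -5603012500 + j3396937500
Denominator: (j3355)^2 + 935(j3355) + 13800 = -11242225 + j3136925
|N| = √(5603012500² + 3396937500²) ≈ 6.5523e+09, ∠N ≈ 148.77°
|D| = √(11242225² + 3136925²) ≈ 1.1672e+07, ∠D ≈ 164.41°
|G| = 6.5523e+09 / 1.1672e+07 ≈ 561.37
Gain = 20 log₁₀(561.37) ≈ 54.98 dB
∠G = 148.77° − 164.41° = -15.64°

ω = 15: 63.5 dB, -14.5°; ω = 3355: 55.0 dB, -15.6°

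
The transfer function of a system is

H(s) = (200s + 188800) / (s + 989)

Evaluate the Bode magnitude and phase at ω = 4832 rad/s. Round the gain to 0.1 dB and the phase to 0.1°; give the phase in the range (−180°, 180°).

46.0 dB, 0.5°

Substitute s = j4832:
Numerator: 200(j4832) + 188800 = 188800 + j966400
Denominator: (j4832) + 989 = 989 + j4832
|N| = √(188800² + 966400²) ≈ 9.8467e+05, ∠N ≈ 78.95°
|D| = √(989² + 4832²) ≈ 4932.2, ∠D ≈ 78.43°
|H| = 9.8467e+05 / 4932.2 ≈ 199.64
Gain = 20 log₁₀(199.64) ≈ 46.00 dB
∠H = 78.95° − 78.43° = 0.52°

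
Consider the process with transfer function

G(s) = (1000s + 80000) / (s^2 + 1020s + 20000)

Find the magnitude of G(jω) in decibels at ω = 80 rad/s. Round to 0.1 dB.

Substitute s = j80:
Numerator: 1000(j80) + 80000 = 80000 + j80000
Denominator: (j80)^2 + 1020(j80) + 20000 = 13600 + j81600
|N| = √(80000² + 80000²) ≈ 1.1314e+05, ∠N ≈ 45.00°
|D| = √(13600² + 81600²) ≈ 82726, ∠D ≈ 80.54°
|G| = 1.1314e+05 / 82726 ≈ 1.3676
Gain = 20 log₁₀(1.3676) ≈ 2.72 dB

2.7 dB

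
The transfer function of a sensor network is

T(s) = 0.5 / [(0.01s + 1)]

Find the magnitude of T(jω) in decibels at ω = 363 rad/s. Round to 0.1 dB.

-17.5 dB

At ω = 363 rad/s:
pole (1 + j363·0.01) = 1 + j3.63 → |·| ≈ 3.7652, ∠ ≈ 74.60°
|T| = 0.5 · 1 / (3.7652) ≈ 0.1328
Gain = 20 log₁₀(0.1328) ≈ -17.54 dB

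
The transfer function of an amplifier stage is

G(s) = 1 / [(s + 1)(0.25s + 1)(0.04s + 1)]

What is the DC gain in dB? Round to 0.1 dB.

G(0) = 1 · 1 / 1 = 1
20 log₁₀(1) ≈ 0.00 dB

0.0 dB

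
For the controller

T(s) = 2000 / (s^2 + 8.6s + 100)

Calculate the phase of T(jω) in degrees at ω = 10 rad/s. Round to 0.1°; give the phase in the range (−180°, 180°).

-90.0°

At s = jω = j10:
quadratic: (j10)² + 8.6·j10 + 100 = 0 + j86 → |·| ≈ 86, ∠ ≈ 90.00°
∠T = 0.00° − 90.00° = -90.00°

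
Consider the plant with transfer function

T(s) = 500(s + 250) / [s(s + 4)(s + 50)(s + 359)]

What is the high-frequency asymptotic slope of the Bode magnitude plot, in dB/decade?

Each pole contributes −20 dB/decade at high frequency; each zero contributes +20 dB/decade.
Net: 1 zero(s) − 4 pole(s) → -60 dB/decade.

-60 dB/decade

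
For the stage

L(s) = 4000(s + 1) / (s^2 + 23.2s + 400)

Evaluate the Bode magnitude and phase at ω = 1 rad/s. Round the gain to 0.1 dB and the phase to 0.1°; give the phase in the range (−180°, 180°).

23.0 dB, 41.7°

At s = jω = j1:
zero (s+1): 1 + j1 → |·| = √(1²+1²) = √2 ≈ 1.4142, ∠ = arctan(1/1) ≈ 45.00°
quadratic: (j1)² + 23.2·j1 + 400 = 399 + j23.2 → |·| ≈ 399.67, ∠ ≈ 3.33°
|L| = 4000 · 1.4142 / 399.67 ≈ 14.154
Gain = 20 log₁₀(14.154) ≈ 23.02 dB
∠L = 45.00° − 3.33° = 41.67°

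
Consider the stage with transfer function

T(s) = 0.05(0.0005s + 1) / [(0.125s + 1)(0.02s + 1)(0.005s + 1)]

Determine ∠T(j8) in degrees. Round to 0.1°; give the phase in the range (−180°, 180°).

At ω = 8 rad/s:
zero (1 + j8·0.0005) = 1 + j0.004 → |·| ≈ 1, ∠ ≈ 0.23°
pole (1 + j8·0.125) = 1 + j1 → |·| ≈ 1.4142, ∠ ≈ 45.00°
pole (1 + j8·0.02) = 1 + j0.16 → |·| ≈ 1.0127, ∠ ≈ 9.09°
pole (1 + j8·0.005) = 1 + j0.04 → |·| ≈ 1.0008, ∠ ≈ 2.29°
∠T = (0.23°) − (45.00° + 9.09° + 2.29°) = -56.15°

-56.2°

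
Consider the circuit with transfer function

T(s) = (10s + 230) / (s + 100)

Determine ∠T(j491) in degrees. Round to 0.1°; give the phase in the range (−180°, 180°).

Substitute s = j491:
Numerator: 10(j491) + 230 = 230 + j4910
Denominator: (j491) + 100 = 100 + j491
|N| = √(230² + 4910²) ≈ 4915.4, ∠N ≈ 87.32°
|D| = √(100² + 491²) ≈ 501.08, ∠D ≈ 78.49°
∠T = 87.32° − 78.49° = 8.83°

8.8°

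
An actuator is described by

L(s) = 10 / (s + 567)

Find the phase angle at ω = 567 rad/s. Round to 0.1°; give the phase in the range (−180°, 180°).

At s = jω = j567:
pole (s+567): 567 + j567 → |·| = √(567²+567²) = √642978 ≈ 801.86, ∠ = arctan(567/567) ≈ 45.00°
∠L = 0.00° − 45.00° = -45.00°

-45.0°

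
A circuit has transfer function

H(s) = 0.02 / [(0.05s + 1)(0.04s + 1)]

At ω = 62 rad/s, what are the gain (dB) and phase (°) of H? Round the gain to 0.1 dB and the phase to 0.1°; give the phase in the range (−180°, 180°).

At ω = 62 rad/s:
pole (1 + j62·0.05) = 1 + j3.1 → |·| ≈ 3.2573, ∠ ≈ 72.12°
pole (1 + j62·0.04) = 1 + j2.48 → |·| ≈ 2.674, ∠ ≈ 68.04°
|H| = 0.02 · 1 / (3.2573 · 2.674) ≈ 0.0022962
Gain = 20 log₁₀(0.0022962) ≈ -52.78 dB
∠H = (0°) − (72.12° + 68.04°) = -140.16°

-52.8 dB, -140.2°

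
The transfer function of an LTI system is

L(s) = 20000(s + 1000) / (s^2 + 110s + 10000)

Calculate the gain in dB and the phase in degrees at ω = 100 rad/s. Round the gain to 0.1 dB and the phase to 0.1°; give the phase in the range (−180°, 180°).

65.2 dB, -84.3°

At s = jω = j100:
zero (s+1000): 1000 + j100 → |·| = √(1000²+100²) = √1010000 ≈ 1005, ∠ = arctan(100/1000) ≈ 5.71°
quadratic: (j100)² + 110·j100 + 10000 = 0 + j11000 → |·| ≈ 11000, ∠ ≈ 90.00°
|L| = 20000 · 1005 / 11000 ≈ 1827.3
Gain = 20 log₁₀(1827.3) ≈ 65.24 dB
∠L = 5.71° − 90.00° = -84.29°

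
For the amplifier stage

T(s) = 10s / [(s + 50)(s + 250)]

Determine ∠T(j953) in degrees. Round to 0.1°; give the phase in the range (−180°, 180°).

-72.3°

At s = jω = j953:
zero at origin: s = j953 → |·| = 953, ∠ = 90.00°
pole (s+50): 50 + j953 → |·| = √(50²+953²) = √910709 ≈ 954.31, ∠ = arctan(953/50) ≈ 87.00°
pole (s+250): 250 + j953 → |·| = √(250²+953²) = √970709 ≈ 985.25, ∠ = arctan(953/250) ≈ 75.30°
∠T = 90.00° − 162.30° = -72.30°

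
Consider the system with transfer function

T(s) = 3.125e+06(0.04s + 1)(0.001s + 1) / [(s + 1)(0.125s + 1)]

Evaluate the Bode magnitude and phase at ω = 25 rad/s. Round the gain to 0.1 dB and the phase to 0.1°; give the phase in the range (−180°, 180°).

94.6 dB, -113.5°

At ω = 25 rad/s:
zero (1 + j25·0.04) = 1 + j1 → |·| ≈ 1.4142, ∠ ≈ 45.00°
zero (1 + j25·0.001) = 1 + j0.025 → |·| ≈ 1.0003, ∠ ≈ 1.43°
pole (1 + j25·1) = 1 + j25 → |·| ≈ 25.02, ∠ ≈ 87.71°
pole (1 + j25·0.125) = 1 + j3.125 → |·| ≈ 3.2811, ∠ ≈ 72.26°
|T| = 3.125e+06 · 1.4142 · 1.0003 / (25.02 · 3.2811) ≈ 53850
Gain = 20 log₁₀(53850) ≈ 94.62 dB
∠T = (45.00° + 1.43°) − (87.71° + 72.26°) = -113.54°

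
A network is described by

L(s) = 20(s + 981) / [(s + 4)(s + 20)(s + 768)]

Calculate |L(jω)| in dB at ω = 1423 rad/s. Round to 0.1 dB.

At s = jω = j1423:
zero (s+981): 981 + j1423 → |·| = √(981²+1423²) = √2987290 ≈ 1728.4, ∠ = arctan(1423/981) ≈ 55.42°
pole (s+4): 4 + j1423 → |·| = √(4²+1423²) = √2024945 ≈ 1423, ∠ = arctan(1423/4) ≈ 89.84°
pole (s+20): 20 + j1423 → |·| = √(20²+1423²) = √2025329 ≈ 1423.1, ∠ = arctan(1423/20) ≈ 89.19°
pole (s+768): 768 + j1423 → |·| = √(768²+1423²) = √2614753 ≈ 1617, ∠ = arctan(1423/768) ≈ 61.64°
|L| = 20 · 1728.4 / 3.2745e+09 ≈ 1.0557e-05
Gain = 20 log₁₀(1.0557e-05) ≈ -99.53 dB

-99.5 dB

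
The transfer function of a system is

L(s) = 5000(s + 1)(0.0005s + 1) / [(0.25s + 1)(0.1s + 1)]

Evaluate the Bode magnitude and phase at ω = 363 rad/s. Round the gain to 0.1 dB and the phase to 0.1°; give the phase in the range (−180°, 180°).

At ω = 363 rad/s:
zero (1 + j363·1) = 1 + j363 → |·| ≈ 363, ∠ ≈ 89.84°
zero (1 + j363·0.0005) = 1 + j0.1815 → |·| ≈ 1.0163, ∠ ≈ 10.29°
pole (1 + j363·0.25) = 1 + j90.75 → |·| ≈ 90.756, ∠ ≈ 89.37°
pole (1 + j363·0.1) = 1 + j36.3 → |·| ≈ 36.314, ∠ ≈ 88.42°
|L| = 5000 · 363 · 1.0163 / (90.756 · 36.314) ≈ 559.69
Gain = 20 log₁₀(559.69) ≈ 54.96 dB
∠L = (89.84° + 10.29°) − (89.37° + 88.42°) = -77.66°

55.0 dB, -77.7°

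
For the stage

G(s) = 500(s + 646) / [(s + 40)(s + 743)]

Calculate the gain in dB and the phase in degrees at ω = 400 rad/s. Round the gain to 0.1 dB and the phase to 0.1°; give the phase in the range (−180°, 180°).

At s = jω = j400:
zero (s+646): 646 + j400 → |·| = √(646²+400²) = √577316 ≈ 759.81, ∠ = arctan(400/646) ≈ 31.77°
pole (s+40): 40 + j400 → |·| = √(40²+400²) = √161600 ≈ 402, ∠ = arctan(400/40) ≈ 84.29°
pole (s+743): 743 + j400 → |·| = √(743²+400²) = √712049 ≈ 843.83, ∠ = arctan(400/743) ≈ 28.30°
|G| = 500 · 759.81 / 3.3922e+05 ≈ 1.1199
Gain = 20 log₁₀(1.1199) ≈ 0.98 dB
∠G = 31.77° − 112.59° = -80.82°

1.0 dB, -80.8°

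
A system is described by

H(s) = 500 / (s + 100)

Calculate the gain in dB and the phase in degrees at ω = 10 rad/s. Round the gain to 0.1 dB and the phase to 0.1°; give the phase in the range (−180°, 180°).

Substitute s = j10:
Numerator: 500 = 500 + j0
Denominator: (j10) + 100 = 100 + j10
|N| = √(500² + 0²) ≈ 500, ∠N ≈ 0.00°
|D| = √(100² + 10²) ≈ 100.5, ∠D ≈ 5.71°
|H| = 500 / 100.5 ≈ 4.9751
Gain = 20 log₁₀(4.9751) ≈ 13.94 dB
∠H = 0.00° − 5.71° = -5.71°

13.9 dB, -5.7°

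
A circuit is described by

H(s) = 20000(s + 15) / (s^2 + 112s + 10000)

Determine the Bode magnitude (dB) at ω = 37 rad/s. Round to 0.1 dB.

At s = jω = j37:
zero (s+15): 15 + j37 → |·| = √(15²+37²) = √1594 ≈ 39.925, ∠ = arctan(37/15) ≈ 67.93°
quadratic: (j37)² + 112·j37 + 10000 = 8631 + j4144 → |·| ≈ 9574.3, ∠ ≈ 25.65°
|H| = 20000 · 39.925 / 9574.3 ≈ 83.4
Gain = 20 log₁₀(83.4) ≈ 38.42 dB

38.4 dB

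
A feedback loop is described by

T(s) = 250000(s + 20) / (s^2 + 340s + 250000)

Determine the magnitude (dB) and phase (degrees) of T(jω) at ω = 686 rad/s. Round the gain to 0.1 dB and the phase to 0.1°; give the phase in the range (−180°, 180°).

At s = jω = j686:
zero (s+20): 20 + j686 → |·| = √(20²+686²) = √470996 ≈ 686.29, ∠ = arctan(686/20) ≈ 88.33°
quadratic: (j686)² + 340·j686 + 250000 = -220596 + j233240 → |·| ≈ 3.2104e+05, ∠ ≈ 133.40°
|T| = 250000 · 686.29 / 3.2104e+05 ≈ 534.43
Gain = 20 log₁₀(534.43) ≈ 54.56 dB
∠T = 88.33° − 133.40° = -45.07°

54.6 dB, -45.1°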